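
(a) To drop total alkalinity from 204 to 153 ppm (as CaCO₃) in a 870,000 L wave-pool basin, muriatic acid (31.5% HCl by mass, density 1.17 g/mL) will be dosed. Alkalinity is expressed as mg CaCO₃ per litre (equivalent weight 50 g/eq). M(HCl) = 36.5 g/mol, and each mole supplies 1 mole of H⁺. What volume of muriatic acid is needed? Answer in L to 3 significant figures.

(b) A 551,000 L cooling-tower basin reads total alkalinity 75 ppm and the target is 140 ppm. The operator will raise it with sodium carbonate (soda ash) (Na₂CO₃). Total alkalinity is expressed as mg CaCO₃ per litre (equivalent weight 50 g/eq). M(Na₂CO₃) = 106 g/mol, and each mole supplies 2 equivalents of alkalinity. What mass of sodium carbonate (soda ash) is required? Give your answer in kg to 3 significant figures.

(a) 87.9 L; (b) 38.0 kg

(a) Alkalinity to neutralize: (204 − 153) = 51 mg/L as CaCO₃ × 870,000 L = 44,370 g as CaCO₃.
(a) Equivalents of H⁺ required: 44,370 ÷ 50 g/eq = 887.4 eq = 887.4 mol HCl.
(a) Mass of HCl: 887.4 × 36.5 = 32,390 g.
(a) Mass of 31.5% solution: 32,390 / 0.315 = 102,800 g.
(a) Volume: 102,800 g ÷ 1.17 g/mL = 87,890 mL.

(b) Alkalinity to add: (140 − 75) = 65 mg/L as CaCO₃ × 551,000 L = 35,820 g as CaCO₃.
(b) Equivalents: 35,820 g ÷ 50 g/eq = 716.3 eq.
(b) Each mole of Na₂CO₃ supplies 2 eq, so 716.3 / 2 = 358.1 mol.
(b) Mass: 358.1 mol × 106 g/mol = 37,960 g.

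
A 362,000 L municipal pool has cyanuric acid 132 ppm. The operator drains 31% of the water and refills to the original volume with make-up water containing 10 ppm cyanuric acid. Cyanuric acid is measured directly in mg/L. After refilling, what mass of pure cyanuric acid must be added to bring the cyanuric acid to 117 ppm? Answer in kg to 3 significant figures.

8.26 kg

After draining 31% and refilling: 132 × 0.69 + 10 × 0.31 = 94.18 ppm.
Deficit to target: 117 − 94.18 = 22.82 mg/L.
Mass: 22.82 mg/L × 362,000 L = 8261 g cyanuric acid.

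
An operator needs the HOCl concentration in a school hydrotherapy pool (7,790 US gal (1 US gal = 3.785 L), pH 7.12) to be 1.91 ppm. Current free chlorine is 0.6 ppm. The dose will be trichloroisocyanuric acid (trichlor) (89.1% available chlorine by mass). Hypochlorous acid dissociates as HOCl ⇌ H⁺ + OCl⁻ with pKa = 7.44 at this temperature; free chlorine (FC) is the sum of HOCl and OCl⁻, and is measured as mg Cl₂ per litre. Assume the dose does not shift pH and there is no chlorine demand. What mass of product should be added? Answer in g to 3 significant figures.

Volume: 7,790 US gal × 3.785 L/gal = 29,485 L.
[OCl⁻]/[HOCl] = 10^(pH − pKa) = 10^(7.12 − 7.44) = 0.4786; fraction as HOCl = 1/(1 + 0.4786) = 0.6763.
Free chlorine required for 1.91 ppm HOCl: 1.91 / 0.6763 = 2.824 ppm.
FC to add: 2.824 − 0.6 = 2.224 mg/L as Cl₂.
Cl₂ equivalent: 2.224 mg/L × 29,485 L = 65.58 g.
Product at 89.1% available Cl: 65.58 / 0.891 = 73.6 g.

73.6 g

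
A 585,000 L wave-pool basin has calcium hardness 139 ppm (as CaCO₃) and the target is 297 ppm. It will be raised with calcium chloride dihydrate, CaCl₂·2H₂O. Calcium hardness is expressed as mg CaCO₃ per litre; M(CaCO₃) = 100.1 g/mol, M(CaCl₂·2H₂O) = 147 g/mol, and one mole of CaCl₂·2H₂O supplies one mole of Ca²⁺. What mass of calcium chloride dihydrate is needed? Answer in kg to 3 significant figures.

136 kg

Hardness to add: (297 − 139) = 158 mg/L as CaCO₃ × 585,000 L = 92,430 g as CaCO₃.
Moles of Ca²⁺ (1 mol Ca²⁺ ≡ 1 mol CaCO₃): 92,430 / 100.1 g/mol = 923.4 mol.
Mass of CaCl₂·2H₂O: 923.4 × 147 = 135,700 g.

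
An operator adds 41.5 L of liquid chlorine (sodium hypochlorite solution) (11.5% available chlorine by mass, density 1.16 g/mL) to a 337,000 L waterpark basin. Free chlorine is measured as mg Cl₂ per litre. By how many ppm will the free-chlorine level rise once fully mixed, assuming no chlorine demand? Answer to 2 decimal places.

Mass of solution: 41.5 L × 1000 mL/L × 1.16 g/mL = 48,140 g.
Available chlorine delivered: 48,140 g × 0.115 = 5536 g as Cl₂.
Concentration rise: 5536 g / 337,000 L = 16.43 mg/L = 16.43 ppm.

16.43 ppm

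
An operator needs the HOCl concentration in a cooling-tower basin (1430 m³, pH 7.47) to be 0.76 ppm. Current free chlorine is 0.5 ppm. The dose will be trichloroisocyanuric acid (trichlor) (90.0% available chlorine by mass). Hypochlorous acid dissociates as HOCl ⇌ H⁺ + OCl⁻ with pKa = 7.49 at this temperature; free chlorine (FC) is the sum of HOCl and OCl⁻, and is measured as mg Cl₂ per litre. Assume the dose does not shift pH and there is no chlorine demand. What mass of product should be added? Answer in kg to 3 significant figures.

1.57 kg

Volume: 1430 m³ = 1,430,000 L.
[OCl⁻]/[HOCl] = 10^(pH − pKa) = 10^(7.47 − 7.49) = 0.955; fraction as HOCl = 1/(1 + 0.955) = 0.5115.
Free chlorine required for 0.76 ppm HOCl: 0.76 / 0.5115 = 1.486 ppm.
FC to add: 1.486 − 0.5 = 0.9858 mg/L as Cl₂.
Cl₂ equivalent: 0.9858 mg/L × 1,430,000 L = 1410 g.
Product at 90.0% available Cl: 1410 / 0.9 = 1566 g.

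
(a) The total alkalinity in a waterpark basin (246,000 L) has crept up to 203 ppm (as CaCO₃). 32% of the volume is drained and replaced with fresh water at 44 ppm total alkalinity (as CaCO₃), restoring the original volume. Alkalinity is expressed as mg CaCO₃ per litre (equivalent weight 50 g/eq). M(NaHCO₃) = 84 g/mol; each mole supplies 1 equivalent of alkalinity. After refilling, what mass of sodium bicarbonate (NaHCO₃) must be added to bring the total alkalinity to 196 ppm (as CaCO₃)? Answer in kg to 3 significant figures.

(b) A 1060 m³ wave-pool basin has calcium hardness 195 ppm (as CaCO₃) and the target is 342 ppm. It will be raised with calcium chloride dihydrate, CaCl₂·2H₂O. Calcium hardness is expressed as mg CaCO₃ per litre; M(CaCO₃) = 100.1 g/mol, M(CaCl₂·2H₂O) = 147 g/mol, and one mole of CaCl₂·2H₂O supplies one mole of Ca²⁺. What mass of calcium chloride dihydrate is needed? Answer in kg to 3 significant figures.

(a) After draining 32% and refilling: 203 × 0.68 + 44 × 0.32 = 152.12 ppm.
(a) Deficit to target: 196 − 152.12 = 43.88 mg/L.
(a) As CaCO₃: 43.88 mg/L × 246,000 L = 10,790 g; ÷ 50 g/eq ÷ 1 = 215.9 mol NaHCO₃.
(a) Mass: 215.9 × 84 = 18,130 g.

(b) Volume: 1060 m³ = 1,060,000 L.
(b) Hardness to add: (342 − 195) = 147 mg/L as CaCO₃ × 1,060,000 L = 155,800 g as CaCO₃.
(b) Moles of Ca²⁺ (1 mol Ca²⁺ ≡ 1 mol CaCO₃): 155,800 / 100.1 g/mol = 1557 mol.
(b) Mass of CaCl₂·2H₂O: 1557 × 147 = 228,800 g.

(a) 18.1 kg; (b) 229 kg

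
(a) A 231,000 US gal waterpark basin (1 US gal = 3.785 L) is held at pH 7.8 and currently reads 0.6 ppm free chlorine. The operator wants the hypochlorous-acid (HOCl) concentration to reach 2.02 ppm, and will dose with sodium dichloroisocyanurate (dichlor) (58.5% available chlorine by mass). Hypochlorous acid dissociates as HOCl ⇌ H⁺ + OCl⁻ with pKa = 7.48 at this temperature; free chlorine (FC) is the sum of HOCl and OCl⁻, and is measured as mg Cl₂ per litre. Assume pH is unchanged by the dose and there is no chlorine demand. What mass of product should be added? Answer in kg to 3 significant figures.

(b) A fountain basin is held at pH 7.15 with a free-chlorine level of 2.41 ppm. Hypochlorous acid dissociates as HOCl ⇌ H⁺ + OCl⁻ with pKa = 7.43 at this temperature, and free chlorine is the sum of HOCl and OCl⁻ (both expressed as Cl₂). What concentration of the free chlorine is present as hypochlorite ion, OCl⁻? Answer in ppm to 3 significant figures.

(a) Volume: 231,000 US gal × 3.785 L/gal = 874,335 L.
(a) [OCl⁻]/[HOCl] = 10^(pH − pKa) = 10^(7.8 − 7.48) = 2.089; fraction as HOCl = 1/(1 + 2.089) = 0.3237.
(a) Free chlorine required for 2.02 ppm HOCl: 2.02 / 0.3237 = 6.24 ppm.
(a) FC to add: 6.24 − 0.6 = 5.64 mg/L as Cl₂.
(a) Cl₂ equivalent: 5.64 mg/L × 874,335 L = 4932 g.
(a) Product at 58.5% available Cl: 4932 / 0.585 = 8430 g.

(b) [OCl⁻]/[HOCl] = 10^(pH − pKa) = 10^(7.15 − 7.43) = 10^-0.28 = 0.5248.
(b) Fraction as HOCl = 1 / (1 + 0.5248) = 0.6558.
(b) OCl⁻ = (1 − 0.6558) × 2.41 ppm = 0.8295 ppm.

(a) 8.43 kg; (b) 0.829 ppm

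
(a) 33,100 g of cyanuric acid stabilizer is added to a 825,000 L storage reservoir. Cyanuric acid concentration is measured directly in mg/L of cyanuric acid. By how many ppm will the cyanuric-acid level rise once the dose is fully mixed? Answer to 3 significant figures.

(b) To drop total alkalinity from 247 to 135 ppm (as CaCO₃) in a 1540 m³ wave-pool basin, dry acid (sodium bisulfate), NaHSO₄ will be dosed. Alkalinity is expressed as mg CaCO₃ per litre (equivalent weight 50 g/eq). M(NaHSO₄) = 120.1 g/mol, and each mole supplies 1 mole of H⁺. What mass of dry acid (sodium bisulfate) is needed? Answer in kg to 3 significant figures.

(a) Rise: 33,100 g / 825,000 L × 1000 = 40.12 mg/L.

(b) Volume: 1540 m³ = 1,540,000 L.
(b) Alkalinity to neutralize: (247 − 135) = 112 mg/L as CaCO₃ × 1,540,000 L = 172,500 g as CaCO₃.
(b) Equivalents of H⁺ required: 172,500 ÷ 50 g/eq = 3450 eq = 3450 mol NaHSO₄.
(b) Mass of NaHSO₄: 3450 × 120.1 = 414,300 g.

(a) 40.1 ppm; (b) 414 kg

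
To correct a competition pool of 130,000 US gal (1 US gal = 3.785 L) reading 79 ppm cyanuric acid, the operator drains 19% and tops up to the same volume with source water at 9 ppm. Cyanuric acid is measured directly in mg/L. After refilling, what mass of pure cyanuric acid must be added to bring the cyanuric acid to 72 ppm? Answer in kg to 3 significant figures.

Volume: 130,000 US gal × 3.785 L/gal = 492,050 L.
After draining 19% and refilling: 79 × 0.81 + 9 × 0.19 = 65.7 ppm.
Deficit to target: 72 − 65.7 = 6.3 mg/L.
Mass: 6.3 mg/L × 492,050 L = 3100 g cyanuric acid.

3.10 kg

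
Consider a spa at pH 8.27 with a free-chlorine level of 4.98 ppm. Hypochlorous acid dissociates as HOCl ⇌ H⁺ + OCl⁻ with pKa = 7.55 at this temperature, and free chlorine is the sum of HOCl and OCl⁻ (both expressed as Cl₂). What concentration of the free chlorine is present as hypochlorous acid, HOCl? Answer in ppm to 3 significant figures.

[OCl⁻]/[HOCl] = 10^(pH − pKa) = 10^(8.27 − 7.55) = 10^0.72 = 5.248.
Fraction as HOCl = 1 / (1 + 5.248) = 0.16.
HOCl = 0.16 × 4.98 ppm = 0.797 ppm.

0.797 ppm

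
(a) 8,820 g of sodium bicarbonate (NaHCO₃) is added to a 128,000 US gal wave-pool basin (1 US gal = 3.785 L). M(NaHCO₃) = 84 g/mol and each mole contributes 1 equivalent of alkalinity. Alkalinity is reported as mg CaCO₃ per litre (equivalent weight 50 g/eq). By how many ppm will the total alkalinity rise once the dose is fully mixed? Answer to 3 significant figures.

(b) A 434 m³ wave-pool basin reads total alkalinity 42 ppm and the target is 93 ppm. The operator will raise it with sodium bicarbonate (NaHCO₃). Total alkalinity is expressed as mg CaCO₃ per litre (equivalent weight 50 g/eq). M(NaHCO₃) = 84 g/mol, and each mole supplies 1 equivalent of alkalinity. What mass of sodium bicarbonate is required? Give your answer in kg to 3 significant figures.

(a) Volume: 128,000 US gal × 3.785 L/gal = 484,480 L.
(a) Moles of NaHCO₃: 8,820 g ÷ 84 g/mol = 105 mol → 105 eq of alkalinity.
(a) As CaCO₃: 105 eq × 50 g/eq = 5250 g.
(a) Rise: 5250 g / 484,480 L × 1000 = 10.84 mg/L.

(b) Volume: 434 m³ = 434,000 L.
(b) Alkalinity to add: (93 − 42) = 51 mg/L as CaCO₃ × 434,000 L = 22,130 g as CaCO₃.
(b) Equivalents: 22,130 g ÷ 50 g/eq = 442.7 eq.
(b) NaHCO₃ supplies 1 eq per mole → 442.7 mol.
(b) Mass: 442.7 mol × 84 g/mol = 37,190 g.

(a) 10.8 ppm; (b) 37.2 kg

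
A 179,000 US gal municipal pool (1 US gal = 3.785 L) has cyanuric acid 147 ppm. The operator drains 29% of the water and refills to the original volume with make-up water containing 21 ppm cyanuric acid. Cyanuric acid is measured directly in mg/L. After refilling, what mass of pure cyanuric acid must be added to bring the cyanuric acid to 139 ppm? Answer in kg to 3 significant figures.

Volume: 179,000 US gal × 3.785 L/gal = 677,515 L.
After draining 29% and refilling: 147 × 0.71 + 21 × 0.29 = 110.46 ppm.
Deficit to target: 139 − 110.46 = 28.54 mg/L.
Mass: 28.54 mg/L × 677,515 L = 19,340 g cyanuric acid.

19.3 kg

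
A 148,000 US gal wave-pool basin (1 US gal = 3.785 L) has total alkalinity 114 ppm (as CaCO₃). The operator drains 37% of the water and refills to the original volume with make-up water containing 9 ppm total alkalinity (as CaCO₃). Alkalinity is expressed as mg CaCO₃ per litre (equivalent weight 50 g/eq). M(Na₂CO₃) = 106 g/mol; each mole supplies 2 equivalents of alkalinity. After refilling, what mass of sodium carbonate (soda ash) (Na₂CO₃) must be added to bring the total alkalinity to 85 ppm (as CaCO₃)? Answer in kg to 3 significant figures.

Volume: 148,000 US gal × 3.785 L/gal = 560,180 L.
After draining 37% and refilling: 114 × 0.63 + 9 × 0.37 = 75.15 ppm.
Deficit to target: 85 − 75.15 = 9.85 mg/L.
As CaCO₃: 9.85 mg/L × 560,180 L = 5518 g; ÷ 50 g/eq ÷ 2 = 55.18 mol Na₂CO₃.
Mass: 55.18 × 106 = 5849 g.

5.85 kg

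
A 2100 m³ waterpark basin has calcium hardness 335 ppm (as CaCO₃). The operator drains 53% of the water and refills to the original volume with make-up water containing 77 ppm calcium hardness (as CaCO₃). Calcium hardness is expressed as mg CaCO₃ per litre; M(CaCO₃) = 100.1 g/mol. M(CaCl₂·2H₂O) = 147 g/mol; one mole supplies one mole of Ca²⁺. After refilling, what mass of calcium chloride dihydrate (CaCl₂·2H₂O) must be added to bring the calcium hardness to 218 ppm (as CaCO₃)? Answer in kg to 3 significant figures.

Volume: 2100 m³ = 2,100,000 L.
After draining 53% and refilling: 335 × 0.47 + 77 × 0.53 = 198.26 ppm.
Deficit to target: 218 − 198.26 = 19.74 mg/L.
As CaCO₃: 19.74 mg/L × 2,100,000 L = 41,450 g; ÷ 100.1 = 414.1 mol Ca²⁺.
Mass: 414.1 × 147 = 60,880 g.

60.9 kg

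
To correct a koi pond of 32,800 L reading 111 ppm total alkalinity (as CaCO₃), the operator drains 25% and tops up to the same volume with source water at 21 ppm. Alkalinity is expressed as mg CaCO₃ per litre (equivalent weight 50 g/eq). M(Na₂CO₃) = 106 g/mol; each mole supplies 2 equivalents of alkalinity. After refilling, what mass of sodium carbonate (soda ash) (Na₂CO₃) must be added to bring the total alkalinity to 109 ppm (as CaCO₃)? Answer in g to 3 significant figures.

After draining 25% and refilling: 111 × 0.75 + 21 × 0.25 = 88.5 ppm.
Deficit to target: 109 − 88.5 = 20.5 mg/L.
As CaCO₃: 20.5 mg/L × 32,800 L = 672.4 g; ÷ 50 g/eq ÷ 2 = 6.724 mol Na₂CO₃.
Mass: 6.724 × 106 = 712.7 g.

713 g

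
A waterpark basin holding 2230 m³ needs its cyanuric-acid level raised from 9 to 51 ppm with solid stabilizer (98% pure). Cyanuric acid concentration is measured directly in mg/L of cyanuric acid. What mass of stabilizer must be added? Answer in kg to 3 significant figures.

95.6 kg

Volume: 2230 m³ = 2,230,000 L.
CYA to add: (51 − 9) = 42 mg/L × 2,230,000 L = 93,660 g cyanuric acid.
At 98% purity: 93,660 / 0.98 = 95,570 g product.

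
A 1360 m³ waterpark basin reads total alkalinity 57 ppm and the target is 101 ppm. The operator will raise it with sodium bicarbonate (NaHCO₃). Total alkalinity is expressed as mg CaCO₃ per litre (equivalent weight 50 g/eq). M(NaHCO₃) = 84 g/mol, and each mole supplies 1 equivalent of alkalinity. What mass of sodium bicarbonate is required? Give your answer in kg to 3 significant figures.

101 kg

Volume: 1360 m³ = 1,360,000 L.
Alkalinity to add: (101 − 57) = 44 mg/L as CaCO₃ × 1,360,000 L = 59,840 g as CaCO₃.
Equivalents: 59,840 g ÷ 50 g/eq = 1197 eq.
NaHCO₃ supplies 1 eq per mole → 1197 mol.
Mass: 1197 mol × 84 g/mol = 100,500 g.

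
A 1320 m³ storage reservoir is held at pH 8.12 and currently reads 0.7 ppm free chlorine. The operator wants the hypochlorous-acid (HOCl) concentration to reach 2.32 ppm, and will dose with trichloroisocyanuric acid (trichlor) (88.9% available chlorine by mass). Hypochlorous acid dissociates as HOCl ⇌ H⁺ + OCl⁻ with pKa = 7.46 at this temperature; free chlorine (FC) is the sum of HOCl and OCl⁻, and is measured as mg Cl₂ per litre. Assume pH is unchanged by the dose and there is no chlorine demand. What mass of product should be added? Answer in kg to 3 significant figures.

18.2 kg

Volume: 1320 m³ = 1,320,000 L.
[OCl⁻]/[HOCl] = 10^(pH − pKa) = 10^(8.12 − 7.46) = 4.571; fraction as HOCl = 1/(1 + 4.571) = 0.1795.
Free chlorine required for 2.32 ppm HOCl: 2.32 / 0.1795 = 12.92 ppm.
FC to add: 12.92 − 0.7 = 12.22 mg/L as Cl₂.
Cl₂ equivalent: 12.22 mg/L × 1,320,000 L = 16,140 g.
Product at 88.9% available Cl: 16,140 / 0.889 = 18,150 g.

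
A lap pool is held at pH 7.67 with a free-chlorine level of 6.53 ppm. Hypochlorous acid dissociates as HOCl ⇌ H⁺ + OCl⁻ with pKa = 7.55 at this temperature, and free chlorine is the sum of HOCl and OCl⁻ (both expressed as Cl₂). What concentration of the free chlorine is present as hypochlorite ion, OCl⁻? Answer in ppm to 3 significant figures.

[OCl⁻]/[HOCl] = 10^(pH − pKa) = 10^(7.67 − 7.55) = 10^0.12 = 1.318.
Fraction as HOCl = 1 / (1 + 1.318) = 0.4314.
OCl⁻ = (1 − 0.4314) × 6.53 ppm = 3.713 ppm.

3.71 ppm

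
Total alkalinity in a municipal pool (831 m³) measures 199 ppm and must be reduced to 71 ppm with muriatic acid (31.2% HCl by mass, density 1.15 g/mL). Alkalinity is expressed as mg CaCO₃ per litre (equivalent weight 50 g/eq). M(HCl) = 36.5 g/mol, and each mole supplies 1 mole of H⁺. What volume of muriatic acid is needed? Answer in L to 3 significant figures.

216 L

Volume: 831 m³ = 831,000 L.
Alkalinity to neutralize: (199 − 71) = 128 mg/L as CaCO₃ × 831,000 L = 106,400 g as CaCO₃.
Equivalents of H⁺ required: 106,400 ÷ 50 g/eq = 2127 eq = 2127 mol HCl.
Mass of HCl: 2127 × 36.5 = 77,650 g.
Mass of 31.2% solution: 77,650 / 0.312 = 248,900 g.
Volume: 248,900 g ÷ 1.15 g/mL = 216,400 mL.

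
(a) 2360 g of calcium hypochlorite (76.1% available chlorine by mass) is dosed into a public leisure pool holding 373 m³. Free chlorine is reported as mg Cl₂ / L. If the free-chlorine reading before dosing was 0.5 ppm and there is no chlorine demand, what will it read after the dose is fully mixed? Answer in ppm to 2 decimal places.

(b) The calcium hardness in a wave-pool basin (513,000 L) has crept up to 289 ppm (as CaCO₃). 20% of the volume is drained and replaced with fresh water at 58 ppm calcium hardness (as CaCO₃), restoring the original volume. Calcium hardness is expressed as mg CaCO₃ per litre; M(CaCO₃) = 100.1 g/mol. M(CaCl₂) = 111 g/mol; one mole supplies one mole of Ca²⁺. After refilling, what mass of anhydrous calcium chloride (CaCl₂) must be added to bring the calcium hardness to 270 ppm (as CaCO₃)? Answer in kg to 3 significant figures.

(a) 5.31 ppm; (b) 15.5 kg

(a) Volume: 373 m³ = 373,000 L.
(a) Available chlorine delivered: 2360 g × 0.761 = 1796 g as Cl₂.
(a) Concentration rise: 1796 g / 373,000 L = 4.815 mg/L = 4.81 ppm.
(a) Final FC: 0.5 + 4.81 = 5.31 ppm.

(b) After draining 20% and refilling: 289 × 0.80 + 58 × 0.20 = 242.8 ppm.
(b) Deficit to target: 270 − 242.8 = 27.2 mg/L.
(b) As CaCO₃: 27.2 mg/L × 513,000 L = 13,950 g; ÷ 100.1 = 139.4 mol Ca²⁺.
(b) Mass: 139.4 × 111 = 15,470 g.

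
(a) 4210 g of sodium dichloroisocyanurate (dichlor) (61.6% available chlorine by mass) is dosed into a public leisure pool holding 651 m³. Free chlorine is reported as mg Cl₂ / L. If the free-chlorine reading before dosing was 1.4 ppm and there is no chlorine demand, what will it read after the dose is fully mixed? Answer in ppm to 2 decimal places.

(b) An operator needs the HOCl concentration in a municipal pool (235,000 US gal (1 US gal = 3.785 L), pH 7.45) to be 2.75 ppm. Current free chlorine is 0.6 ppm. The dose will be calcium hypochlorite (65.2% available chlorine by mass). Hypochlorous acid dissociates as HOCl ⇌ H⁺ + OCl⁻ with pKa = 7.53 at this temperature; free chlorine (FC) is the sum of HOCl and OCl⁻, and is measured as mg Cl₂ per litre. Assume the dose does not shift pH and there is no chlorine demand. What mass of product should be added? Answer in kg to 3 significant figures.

(a) Volume: 651 m³ = 651,000 L.
(a) Available chlorine delivered: 4210 g × 0.616 = 2593 g as Cl₂.
(a) Concentration rise: 2593 g / 651,000 L = 3.984 mg/L = 3.98 ppm.
(a) Final FC: 1.4 + 3.98 = 5.38 ppm.

(b) Volume: 235,000 US gal × 3.785 L/gal = 889,475 L.
(b) [OCl⁻]/[HOCl] = 10^(pH − pKa) = 10^(7.45 − 7.53) = 0.8318; fraction as HOCl = 1/(1 + 0.8318) = 0.5459.
(b) Free chlorine required for 2.75 ppm HOCl: 2.75 / 0.5459 = 5.037 ppm.
(b) FC to add: 5.037 − 0.6 = 4.437 mg/L as Cl₂.
(b) Cl₂ equivalent: 4.437 mg/L × 889,475 L = 3947 g.
(b) Product at 65.2% available Cl: 3947 / 0.652 = 6054 g.

(a) 5.38 ppm; (b) 6.05 kg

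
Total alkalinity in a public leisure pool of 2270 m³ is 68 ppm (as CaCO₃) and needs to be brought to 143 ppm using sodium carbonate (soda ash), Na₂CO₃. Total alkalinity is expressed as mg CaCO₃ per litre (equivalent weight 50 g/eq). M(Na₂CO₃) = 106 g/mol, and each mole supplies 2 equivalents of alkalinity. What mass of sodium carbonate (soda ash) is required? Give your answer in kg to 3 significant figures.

180 kg

Volume: 2270 m³ = 2,270,000 L.
Alkalinity to add: (143 − 68) = 75 mg/L as CaCO₃ × 2,270,000 L = 170,200 g as CaCO₃.
Equivalents: 170,200 g ÷ 50 g/eq = 3405 eq.
Each mole of Na₂CO₃ supplies 2 eq, so 3405 / 2 = 1702 mol.
Mass: 1702 mol × 106 g/mol = 180,500 g.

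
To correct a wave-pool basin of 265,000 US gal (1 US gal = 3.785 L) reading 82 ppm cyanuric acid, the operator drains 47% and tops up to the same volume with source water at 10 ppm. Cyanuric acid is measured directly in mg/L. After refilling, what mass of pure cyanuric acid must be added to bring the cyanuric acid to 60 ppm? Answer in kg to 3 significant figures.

Volume: 265,000 US gal × 3.785 L/gal = 1,003,025 L.
After draining 47% and refilling: 82 × 0.53 + 10 × 0.47 = 48.16 ppm.
Deficit to target: 60 − 48.16 = 11.84 mg/L.
Mass: 11.84 mg/L × 1,003,025 L = 11,880 g cyanuric acid.

11.9 kg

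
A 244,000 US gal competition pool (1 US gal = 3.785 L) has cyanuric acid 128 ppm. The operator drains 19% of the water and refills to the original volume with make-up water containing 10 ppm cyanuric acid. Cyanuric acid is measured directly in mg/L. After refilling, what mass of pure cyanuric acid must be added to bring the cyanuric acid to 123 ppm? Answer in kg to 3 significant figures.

16.1 kg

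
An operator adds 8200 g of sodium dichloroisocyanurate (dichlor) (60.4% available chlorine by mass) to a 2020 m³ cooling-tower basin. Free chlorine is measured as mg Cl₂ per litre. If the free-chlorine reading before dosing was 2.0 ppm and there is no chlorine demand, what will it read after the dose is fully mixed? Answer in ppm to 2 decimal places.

Volume: 2020 m³ = 2,020,000 L.
Available chlorine delivered: 8200 g × 0.604 = 4953 g as Cl₂.
Concentration rise: 4953 g / 2,020,000 L = 2.452 mg/L = 2.45 ppm.
Final FC: 2.0 + 2.45 = 4.45 ppm.

4.45 ppm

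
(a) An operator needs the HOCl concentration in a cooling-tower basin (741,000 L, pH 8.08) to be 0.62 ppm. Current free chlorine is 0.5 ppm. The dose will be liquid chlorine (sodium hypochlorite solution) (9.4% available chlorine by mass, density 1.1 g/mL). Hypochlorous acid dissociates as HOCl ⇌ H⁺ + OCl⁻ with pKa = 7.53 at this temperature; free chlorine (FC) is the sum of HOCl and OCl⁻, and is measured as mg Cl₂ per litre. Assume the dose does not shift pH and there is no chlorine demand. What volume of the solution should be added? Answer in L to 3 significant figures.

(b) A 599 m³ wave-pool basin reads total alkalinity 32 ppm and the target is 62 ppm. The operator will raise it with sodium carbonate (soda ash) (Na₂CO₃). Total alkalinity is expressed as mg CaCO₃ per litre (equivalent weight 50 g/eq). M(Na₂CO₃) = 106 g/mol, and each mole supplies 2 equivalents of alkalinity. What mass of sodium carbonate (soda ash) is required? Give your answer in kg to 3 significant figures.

(a) [OCl⁻]/[HOCl] = 10^(pH − pKa) = 10^(8.08 − 7.53) = 3.548; fraction as HOCl = 1/(1 + 3.548) = 0.2199.
(a) Free chlorine required for 0.62 ppm HOCl: 0.62 / 0.2199 = 2.82 ppm.
(a) FC to add: 2.82 − 0.5 = 2.32 mg/L as Cl₂.
(a) Cl₂ equivalent: 2.32 mg/L × 741,000 L = 1719 g.
(a) Product at 9.4% available Cl: 1719 / 0.094 = 18,290 g.
(a) Volume: 18,290 g ÷ 1.1 g/mL = 16,620 mL.

(b) Volume: 599 m³ = 599,000 L.
(b) Alkalinity to add: (62 − 32) = 30 mg/L as CaCO₃ × 599,000 L = 17,970 g as CaCO₃.
(b) Equivalents: 17,970 g ÷ 50 g/eq = 359.4 eq.
(b) Each mole of Na₂CO₃ supplies 2 eq, so 359.4 / 2 = 179.7 mol.
(b) Mass: 179.7 mol × 106 g/mol = 19,050 g.

(a) 16.6 L; (b) 19.0 kg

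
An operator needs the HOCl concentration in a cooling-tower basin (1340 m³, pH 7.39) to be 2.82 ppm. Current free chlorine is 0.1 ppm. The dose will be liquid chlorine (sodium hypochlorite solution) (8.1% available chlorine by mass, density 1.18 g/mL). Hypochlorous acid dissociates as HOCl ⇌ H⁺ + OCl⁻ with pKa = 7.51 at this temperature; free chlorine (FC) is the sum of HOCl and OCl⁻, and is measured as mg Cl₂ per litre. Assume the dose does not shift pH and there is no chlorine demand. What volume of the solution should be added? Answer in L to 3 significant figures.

68.1 L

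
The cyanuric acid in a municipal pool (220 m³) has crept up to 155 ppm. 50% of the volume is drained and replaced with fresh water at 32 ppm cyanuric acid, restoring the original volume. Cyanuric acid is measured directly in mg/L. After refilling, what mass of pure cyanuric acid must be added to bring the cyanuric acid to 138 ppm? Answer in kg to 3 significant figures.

Volume: 220 m³ = 220,000 L.
After draining 50% and refilling: 155 × 0.50 + 32 × 0.50 = 93.5 ppm.
Deficit to target: 138 − 93.5 = 44.5 mg/L.
Mass: 44.5 mg/L × 220,000 L = 9790 g cyanuric acid.

9.79 kg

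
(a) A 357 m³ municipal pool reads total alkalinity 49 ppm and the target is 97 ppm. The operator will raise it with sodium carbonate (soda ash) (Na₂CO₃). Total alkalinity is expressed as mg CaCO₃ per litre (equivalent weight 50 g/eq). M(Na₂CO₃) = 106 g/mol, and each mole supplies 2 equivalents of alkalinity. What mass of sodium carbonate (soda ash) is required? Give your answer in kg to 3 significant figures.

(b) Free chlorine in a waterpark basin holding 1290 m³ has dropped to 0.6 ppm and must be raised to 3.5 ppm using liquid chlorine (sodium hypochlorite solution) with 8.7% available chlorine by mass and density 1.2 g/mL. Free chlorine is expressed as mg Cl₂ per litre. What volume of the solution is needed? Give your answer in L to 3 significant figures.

(a) 18.2 kg; (b) 35.8 L

(a) Volume: 357 m³ = 357,000 L.
(a) Alkalinity to add: (97 − 49) = 48 mg/L as CaCO₃ × 357,000 L = 17,140 g as CaCO₃.
(a) Equivalents: 17,140 g ÷ 50 g/eq = 342.7 eq.
(a) Each mole of Na₂CO₃ supplies 2 eq, so 342.7 / 2 = 171.4 mol.
(a) Mass: 171.4 mol × 106 g/mol = 18,160 g.

(b) Volume: 1290 m³ = 1,290,000 L.
(b) Chlorine deficit: 3.5 − 0.6 = 2.9 ppm = 2.9 mg/L as Cl₂.
(b) Cl₂ equivalent needed: 2.9 mg/L × 1,290,000 L = 3,741,000 mg = 3741 g.
(b) Product at 8.7% available chlorine: 3741 / 0.087 = 43,000 g.
(b) Volume at density 1.2 g/mL: 43,000 g ÷ 1.2 g/mL = 35,830 mL.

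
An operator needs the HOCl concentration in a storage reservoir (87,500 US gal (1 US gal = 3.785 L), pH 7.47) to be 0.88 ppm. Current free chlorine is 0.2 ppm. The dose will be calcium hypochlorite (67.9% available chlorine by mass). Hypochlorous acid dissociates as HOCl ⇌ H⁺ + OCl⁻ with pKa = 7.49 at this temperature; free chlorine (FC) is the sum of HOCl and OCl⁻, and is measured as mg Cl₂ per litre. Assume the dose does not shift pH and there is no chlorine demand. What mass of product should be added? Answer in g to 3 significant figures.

Volume: 87,500 US gal × 3.785 L/gal = 331,188 L.
[OCl⁻]/[HOCl] = 10^(pH − pKa) = 10^(7.47 − 7.49) = 0.955; fraction as HOCl = 1/(1 + 0.955) = 0.5115.
Free chlorine required for 0.88 ppm HOCl: 0.88 / 0.5115 = 1.72 ppm.
FC to add: 1.72 − 0.2 = 1.52 mg/L as Cl₂.
Cl₂ equivalent: 1.52 mg/L × 331,188 L = 503.5 g.
Product at 67.9% available Cl: 503.5 / 0.679 = 741.6 g.

742 g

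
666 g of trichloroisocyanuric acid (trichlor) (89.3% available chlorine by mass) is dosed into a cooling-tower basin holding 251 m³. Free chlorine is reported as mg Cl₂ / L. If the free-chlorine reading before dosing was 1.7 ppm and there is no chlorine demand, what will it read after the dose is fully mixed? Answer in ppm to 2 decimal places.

Volume: 251 m³ = 251,000 L.
Available chlorine delivered: 666 g × 0.893 = 594.7 g as Cl₂.
Concentration rise: 594.7 g / 251,000 L = 2.369 mg/L = 2.37 ppm.
Final FC: 1.7 + 2.37 = 4.07 ppm.

4.07 ppm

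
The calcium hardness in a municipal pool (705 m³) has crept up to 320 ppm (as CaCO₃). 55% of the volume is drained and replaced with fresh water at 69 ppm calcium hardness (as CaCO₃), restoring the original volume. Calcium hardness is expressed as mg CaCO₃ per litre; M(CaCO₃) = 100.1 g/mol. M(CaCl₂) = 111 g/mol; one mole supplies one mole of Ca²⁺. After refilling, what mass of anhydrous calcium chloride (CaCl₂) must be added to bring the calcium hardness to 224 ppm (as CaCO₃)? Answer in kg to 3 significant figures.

Volume: 705 m³ = 705,000 L.
After draining 55% and refilling: 320 × 0.45 + 69 × 0.55 = 181.95 ppm.
Deficit to target: 224 − 181.95 = 42.05 mg/L.
As CaCO₃: 42.05 mg/L × 705,000 L = 29,650 g; ÷ 100.1 = 296.2 mol Ca²⁺.
Mass: 296.2 × 111 = 32,870 g.

32.9 kg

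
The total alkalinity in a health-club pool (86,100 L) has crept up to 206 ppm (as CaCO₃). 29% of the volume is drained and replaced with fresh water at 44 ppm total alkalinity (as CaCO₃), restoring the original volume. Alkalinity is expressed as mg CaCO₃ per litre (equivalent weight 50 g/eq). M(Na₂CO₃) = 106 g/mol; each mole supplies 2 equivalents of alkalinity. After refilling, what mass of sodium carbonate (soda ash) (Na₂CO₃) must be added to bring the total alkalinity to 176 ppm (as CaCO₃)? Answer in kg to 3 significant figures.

After draining 29% and refilling: 206 × 0.71 + 44 × 0.29 = 159.02 ppm.
Deficit to target: 176 − 159.02 = 16.98 mg/L.
As CaCO₃: 16.98 mg/L × 86,100 L = 1462 g; ÷ 50 g/eq ÷ 2 = 14.62 mol Na₂CO₃.
Mass: 14.62 × 106 = 1550 g.

1.55 kg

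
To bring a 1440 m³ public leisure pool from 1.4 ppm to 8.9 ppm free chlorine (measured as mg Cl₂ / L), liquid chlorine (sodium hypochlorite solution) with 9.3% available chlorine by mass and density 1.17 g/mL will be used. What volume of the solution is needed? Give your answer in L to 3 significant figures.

99.3 L

Volume: 1440 m³ = 1,440,000 L.
Chlorine deficit: 8.9 − 1.4 = 7.5 ppm = 7.5 mg/L as Cl₂.
Cl₂ equivalent needed: 7.5 mg/L × 1,440,000 L = 10,800,000 mg = 10,800 g.
Product at 9.3% available chlorine: 10,800 / 0.093 = 116,100 g.
Volume at density 1.17 g/mL: 116,100 g ÷ 1.17 g/mL = 99,260 mL.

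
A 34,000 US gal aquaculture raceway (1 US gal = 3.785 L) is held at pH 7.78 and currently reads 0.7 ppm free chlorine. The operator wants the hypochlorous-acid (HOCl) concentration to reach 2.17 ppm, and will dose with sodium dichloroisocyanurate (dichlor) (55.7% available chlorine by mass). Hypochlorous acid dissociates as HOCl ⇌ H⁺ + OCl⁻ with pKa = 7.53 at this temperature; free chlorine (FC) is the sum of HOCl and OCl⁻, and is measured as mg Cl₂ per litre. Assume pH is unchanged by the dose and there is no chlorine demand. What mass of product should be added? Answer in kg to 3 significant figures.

Volume: 34,000 US gal × 3.785 L/gal = 128,690 L.
[OCl⁻]/[HOCl] = 10^(pH − pKa) = 10^(7.78 − 7.53) = 1.778; fraction as HOCl = 1/(1 + 1.778) = 0.3599.
Free chlorine required for 2.17 ppm HOCl: 2.17 / 0.3599 = 6.029 ppm.
FC to add: 6.029 − 0.7 = 5.329 mg/L as Cl₂.
Cl₂ equivalent: 5.329 mg/L × 128,690 L = 685.8 g.
Product at 55.7% available Cl: 685.8 / 0.557 = 1231 g.

1.23 kg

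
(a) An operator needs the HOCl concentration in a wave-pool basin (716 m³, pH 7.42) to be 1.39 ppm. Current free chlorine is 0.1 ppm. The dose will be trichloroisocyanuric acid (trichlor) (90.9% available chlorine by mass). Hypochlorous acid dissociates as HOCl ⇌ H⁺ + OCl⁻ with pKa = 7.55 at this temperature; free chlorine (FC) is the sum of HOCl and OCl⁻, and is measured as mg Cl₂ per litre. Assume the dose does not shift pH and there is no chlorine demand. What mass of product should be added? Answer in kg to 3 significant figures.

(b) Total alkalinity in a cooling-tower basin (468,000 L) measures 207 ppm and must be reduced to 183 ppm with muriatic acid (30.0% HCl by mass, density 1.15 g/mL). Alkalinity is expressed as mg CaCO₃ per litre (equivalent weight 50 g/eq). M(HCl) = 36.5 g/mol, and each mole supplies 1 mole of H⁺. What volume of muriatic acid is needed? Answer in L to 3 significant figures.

(a) 1.83 kg; (b) 23.8 L

(a) Volume: 716 m³ = 716,000 L.
(a) [OCl⁻]/[HOCl] = 10^(pH − pKa) = 10^(7.42 − 7.55) = 0.7413; fraction as HOCl = 1/(1 + 0.7413) = 0.5743.
(a) Free chlorine required for 1.39 ppm HOCl: 1.39 / 0.5743 = 2.42 ppm.
(a) FC to add: 2.42 − 0.1 = 2.32 mg/L as Cl₂.
(a) Cl₂ equivalent: 2.32 mg/L × 716,000 L = 1661 g.
(a) Product at 90.9% available Cl: 1661 / 0.909 = 1828 g.

(b) Alkalinity to neutralize: (207 − 183) = 24 mg/L as CaCO₃ × 468,000 L = 11,230 g as CaCO₃.
(b) Equivalents of H⁺ required: 11,230 ÷ 50 g/eq = 224.6 eq = 224.6 mol HCl.
(b) Mass of HCl: 224.6 × 36.5 = 8199 g.
(b) Mass of 30.0% solution: 8199 / 0.3 = 27,330 g.
(b) Volume: 27,330 g ÷ 1.15 g/mL = 23,770 mL.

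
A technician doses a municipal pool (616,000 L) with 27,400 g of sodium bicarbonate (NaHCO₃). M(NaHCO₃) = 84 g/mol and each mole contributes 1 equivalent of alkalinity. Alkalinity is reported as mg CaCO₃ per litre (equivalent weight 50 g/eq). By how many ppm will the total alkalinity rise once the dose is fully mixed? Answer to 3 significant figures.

26.5 ppm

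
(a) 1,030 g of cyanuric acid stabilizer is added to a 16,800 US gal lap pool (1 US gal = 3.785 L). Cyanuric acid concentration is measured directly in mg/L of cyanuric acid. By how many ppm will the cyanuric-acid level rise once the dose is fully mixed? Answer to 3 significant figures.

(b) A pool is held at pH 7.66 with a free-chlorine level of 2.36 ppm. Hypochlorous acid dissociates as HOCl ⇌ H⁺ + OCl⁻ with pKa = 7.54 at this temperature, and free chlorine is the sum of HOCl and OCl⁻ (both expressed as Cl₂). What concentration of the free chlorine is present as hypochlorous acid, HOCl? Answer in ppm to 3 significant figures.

(a) Volume: 16,800 US gal × 3.785 L/gal = 63,588 L.
(a) Rise: 1,030 g / 63,588 L × 1000 = 16.2 mg/L.

(b) [OCl⁻]/[HOCl] = 10^(pH − pKa) = 10^(7.66 − 7.54) = 10^0.12 = 1.318.
(b) Fraction as HOCl = 1 / (1 + 1.318) = 0.4314.
(b) HOCl = 0.4314 × 2.36 ppm = 1.018 ppm.

(a) 16.2 ppm; (b) 1.02 ppm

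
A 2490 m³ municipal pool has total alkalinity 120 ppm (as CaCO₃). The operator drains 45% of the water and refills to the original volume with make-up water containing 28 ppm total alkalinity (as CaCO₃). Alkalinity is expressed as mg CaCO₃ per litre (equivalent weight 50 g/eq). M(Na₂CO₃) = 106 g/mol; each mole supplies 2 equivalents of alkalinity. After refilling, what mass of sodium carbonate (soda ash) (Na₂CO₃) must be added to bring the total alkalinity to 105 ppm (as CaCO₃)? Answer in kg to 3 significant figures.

69.7 kg

Volume: 2490 m³ = 2,490,000 L.
After draining 45% and refilling: 120 × 0.55 + 28 × 0.45 = 78.6 ppm.
Deficit to target: 105 − 78.6 = 26.4 mg/L.
As CaCO₃: 26.4 mg/L × 2,490,000 L = 65,740 g; ÷ 50 g/eq ÷ 2 = 657.4 mol Na₂CO₃.
Mass: 657.4 × 106 = 69,680 g.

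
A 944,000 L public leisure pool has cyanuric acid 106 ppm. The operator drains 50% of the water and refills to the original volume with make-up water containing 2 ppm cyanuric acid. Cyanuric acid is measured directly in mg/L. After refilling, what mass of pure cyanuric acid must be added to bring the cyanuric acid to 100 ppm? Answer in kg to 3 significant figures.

After draining 50% and refilling: 106 × 0.50 + 2 × 0.50 = 54 ppm.
Deficit to target: 100 − 54 = 46 mg/L.
Mass: 46 mg/L × 944,000 L = 43,420 g cyanuric acid.

43.4 kg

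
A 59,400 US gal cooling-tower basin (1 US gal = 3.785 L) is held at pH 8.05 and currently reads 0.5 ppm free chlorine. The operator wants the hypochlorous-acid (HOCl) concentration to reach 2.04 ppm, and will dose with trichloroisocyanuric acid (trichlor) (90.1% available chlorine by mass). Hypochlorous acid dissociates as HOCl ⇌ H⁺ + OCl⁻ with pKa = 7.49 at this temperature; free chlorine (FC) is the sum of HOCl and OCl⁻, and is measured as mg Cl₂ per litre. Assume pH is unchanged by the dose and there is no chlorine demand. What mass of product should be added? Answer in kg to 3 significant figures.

Volume: 59,400 US gal × 3.785 L/gal = 224,829 L.
[OCl⁻]/[HOCl] = 10^(pH − pKa) = 10^(8.05 − 7.49) = 3.631; fraction as HOCl = 1/(1 + 3.631) = 0.2159.
Free chlorine required for 2.04 ppm HOCl: 2.04 / 0.2159 = 9.447 ppm.
FC to add: 9.447 − 0.5 = 8.947 mg/L as Cl₂.
Cl₂ equivalent: 8.947 mg/L × 224,829 L = 2011 g.
Product at 90.1% available Cl: 2011 / 0.901 = 2233 g.

2.23 kg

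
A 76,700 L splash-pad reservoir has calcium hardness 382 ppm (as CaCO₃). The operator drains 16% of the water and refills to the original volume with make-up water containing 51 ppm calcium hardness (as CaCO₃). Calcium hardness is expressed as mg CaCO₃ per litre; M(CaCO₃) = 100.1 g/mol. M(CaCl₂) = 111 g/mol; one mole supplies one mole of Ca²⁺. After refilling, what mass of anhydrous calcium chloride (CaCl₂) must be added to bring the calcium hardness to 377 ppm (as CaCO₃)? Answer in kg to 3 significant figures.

4.08 kg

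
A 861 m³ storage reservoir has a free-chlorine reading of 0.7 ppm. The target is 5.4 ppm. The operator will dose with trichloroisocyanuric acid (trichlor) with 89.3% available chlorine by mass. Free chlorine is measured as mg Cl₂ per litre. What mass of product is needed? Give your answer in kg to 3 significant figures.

4.53 kg

Volume: 861 m³ = 861,000 L.
Chlorine deficit: 5.4 − 0.7 = 4.7 ppm = 4.7 mg/L as Cl₂.
Cl₂ equivalent needed: 4.7 mg/L × 861,000 L = 4,047,000 mg = 4047 g.
Product at 89.3% available chlorine: 4047 / 0.893 = 4532 g.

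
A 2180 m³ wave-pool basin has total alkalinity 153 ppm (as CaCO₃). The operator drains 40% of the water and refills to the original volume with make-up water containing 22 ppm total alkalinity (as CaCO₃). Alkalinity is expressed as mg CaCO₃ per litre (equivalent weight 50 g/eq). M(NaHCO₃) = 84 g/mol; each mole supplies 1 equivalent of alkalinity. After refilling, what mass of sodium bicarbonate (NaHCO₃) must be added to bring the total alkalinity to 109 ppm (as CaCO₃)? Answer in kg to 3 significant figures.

Volume: 2180 m³ = 2,180,000 L.
After draining 40% and refilling: 153 × 0.60 + 22 × 0.40 = 100.6 ppm.
Deficit to target: 109 − 100.6 = 8.4 mg/L.
As CaCO₃: 8.4 mg/L × 2,180,000 L = 18,310 g; ÷ 50 g/eq ÷ 1 = 366.2 mol NaHCO₃.
Mass: 366.2 × 84 = 30,760 g.

30.8 kg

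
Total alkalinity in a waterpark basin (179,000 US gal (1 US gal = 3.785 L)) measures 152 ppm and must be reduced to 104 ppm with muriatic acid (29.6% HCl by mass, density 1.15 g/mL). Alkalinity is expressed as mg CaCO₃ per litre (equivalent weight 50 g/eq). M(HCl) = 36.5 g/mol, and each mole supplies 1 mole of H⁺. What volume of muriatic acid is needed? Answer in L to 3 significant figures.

Volume: 179,000 US gal × 3.785 L/gal = 677,515 L.
Alkalinity to neutralize: (152 − 104) = 48 mg/L as CaCO₃ × 677,515 L = 32,520 g as CaCO₃.
Equivalents of H⁺ required: 32,520 ÷ 50 g/eq = 650.4 eq = 650.4 mol HCl.
Mass of HCl: 650.4 × 36.5 = 23,740 g.
Mass of 29.6% solution: 23,740 / 0.296 = 80,200 g.
Volume: 80,200 g ÷ 1.15 g/mL = 69,740 mL.

69.7 L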